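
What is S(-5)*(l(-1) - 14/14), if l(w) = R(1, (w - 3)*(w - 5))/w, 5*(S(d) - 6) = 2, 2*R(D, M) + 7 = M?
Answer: -304/5 ≈ -60.800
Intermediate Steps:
R(D, M) = -7/2 + M/2
S(d) = 32/5 (S(d) = 6 + (⅕)*2 = 6 + ⅖ = 32/5)
l(w) = (-7/2 + (-5 + w)*(-3 + w)/2)/w (l(w) = (-7/2 + ((w - 3)*(w - 5))/2)/w = (-7/2 + ((-3 + w)*(-5 + w))/2)/w = (-7/2 + ((-5 + w)*(-3 + w))/2)/w = (-7/2 + (-5 + w)*(-3 + w)/2)/w)
S(-5)*(l(-1) - 14/14) = 32*((-4 + (½)*(-1) + 4/(-1)) - 14/14)/5 = 32*((-4 - ½ + 4*(-1)) - 14*1/14)/5 = 32*((-4 - ½ - 4) - 1)/5 = 32*(-17/2 - 1)/5 = (32/5)*(-19/2) = -304/5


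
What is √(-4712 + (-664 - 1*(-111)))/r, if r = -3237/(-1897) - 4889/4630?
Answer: 79047990*I*√65/5712877 ≈ 111.56*I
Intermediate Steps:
r = 5712877/8783110 (r = -3237*(-1/1897) - 4889*1/4630 = 3237/1897 - 4889/4630 = 5712877/8783110 ≈ 0.65044)
√(-4712 + (-664 - 1*(-111)))/r = √(-4712 + (-664 - 1*(-111)))/(5712877/8783110) = √(-4712 + (-664 + 111))*(8783110/5712877) = √(-4712 - 553)*(8783110/5712877) = √(-5265)*(8783110/5712877) = (9*I*√65)*(8783110/5712877) = 79047990*I*√65/5712877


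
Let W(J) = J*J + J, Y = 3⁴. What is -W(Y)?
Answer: -6642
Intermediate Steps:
Y = 81
W(J) = J + J² (W(J) = J² + J = J + J²)
-W(Y) = -81*(1 + 81) = -81*82 = -1*6642 = -6642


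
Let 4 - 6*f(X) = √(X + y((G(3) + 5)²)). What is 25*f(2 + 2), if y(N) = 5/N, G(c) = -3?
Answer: 50/3 - 25*√21/12 ≈ 7.1196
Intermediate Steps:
f(X) = ⅔ - √(5/4 + X)/6 (f(X) = ⅔ - √(X + 5/((-3 + 5)²))/6 = ⅔ - √(X + 5/(2²))/6 = ⅔ - √(X + 5/4)/6 = ⅔ - √(5/4 + X)/6)
25*f(2 + 2) = 25*(⅔ - √(5 + 4*(2 + 2))/12) = 25*(⅔ - √(5 + 4*4)/12) = 25*(⅔ - √(5 + 16)/12) = 25*(⅔ - √21/12) = 50/3 - 25*√21/12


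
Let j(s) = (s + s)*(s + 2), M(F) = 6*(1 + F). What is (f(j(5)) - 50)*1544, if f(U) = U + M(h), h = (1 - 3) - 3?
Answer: -6176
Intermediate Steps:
h = -5 (h = -2 - 3 = -5)
M(F) = 6 + 6*F
j(s) = 2*s*(2 + s) (j(s) = (2*s)*(2 + s) = 2*s*(2 + s))
f(U) = -24 + U (f(U) = U + (6 + 6*(-5)) = U + (6 - 30) = U - 24 = -24 + U)
(f(j(5)) - 50)*1544 = ((-24 + 2*5*(2 + 5)) - 50)*1544 = ((-24 + 2*5*7) - 50)*1544 = ((-24 + 70) - 50)*1544 = (46 - 50)*1544 = -4*1544 = -6176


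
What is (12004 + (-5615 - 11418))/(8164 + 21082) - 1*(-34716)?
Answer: 1015299107/29246 ≈ 34716.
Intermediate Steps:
(12004 + (-5615 - 11418))/(8164 + 21082) - 1*(-34716) = (12004 - 17033)/29246 + 34716 = -5029*1/29246 + 34716 = -5029/29246 + 34716 = 1015299107/29246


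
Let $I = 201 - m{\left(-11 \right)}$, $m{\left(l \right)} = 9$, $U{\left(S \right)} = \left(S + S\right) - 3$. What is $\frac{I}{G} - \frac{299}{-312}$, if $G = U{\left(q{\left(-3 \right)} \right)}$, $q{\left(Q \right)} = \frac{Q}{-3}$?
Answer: $- \frac{4585}{24} \approx -191.04$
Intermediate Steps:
$q{\left(Q \right)} = - \frac{Q}{3}$ ($q{\left(Q \right)} = Q \left(- \frac{1}{3}\right) = - \frac{Q}{3}$)
$U{\left(S \right)} = -3 + 2 S$ ($U{\left(S \right)} = 2 S - 3 = -3 + 2 S$)
$G = -1$ ($G = -3 + 2 \left(\left(- \frac{1}{3}\right) \left(-3\right)\right) = -3 + 2 \cdot 1 = -3 + 2 = -1$)
$I = 192$ ($I = 201 - 9 = 192$)
$\frac{I}{G} - \frac{299}{-312} = \frac{192}{-1} - \frac{299}{-312} = 192 \left(-1\right) - - \frac{23}{24} = -192 + \frac{23}{24} = - \frac{4585}{24}$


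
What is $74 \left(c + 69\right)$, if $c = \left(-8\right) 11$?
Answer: $-1406$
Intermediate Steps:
$c = -88$
$74 \left(c + 69\right) = 74 \left(-88 + 69\right) = 74 \left(-19\right) = -1406$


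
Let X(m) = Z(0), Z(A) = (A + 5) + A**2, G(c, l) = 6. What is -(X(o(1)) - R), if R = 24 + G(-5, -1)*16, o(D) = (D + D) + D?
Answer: 115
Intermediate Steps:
o(D) = 3*D (o(D) = 2*D + D = 3*D)
R = 120 (R = 24 + 6*16 = 24 + 96 = 120)
Z(A) = 5 + A + A**2 (Z(A) = (5 + A) + A**2 = 5 + A + A**2)
X(m) = 5 (X(m) = 5 + 0 + 0**2 = 5 + 0 + 0 = 5)
-(X(o(1)) - R) = -(5 - 1*120) = -(5 - 120) = -1*(-115) = 115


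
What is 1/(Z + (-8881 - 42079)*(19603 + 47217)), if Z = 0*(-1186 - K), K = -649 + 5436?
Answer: -1/3405147200 ≈ -2.9367e-10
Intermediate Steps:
K = 4787
Z = 0 (Z = 0*(-1186 - 1*4787) = 0*(-1186 - 4787) = 0*(-5973) = 0)
1/(Z + (-8881 - 42079)*(19603 + 47217)) = 1/(0 + (-8881 - 42079)*(19603 + 47217)) = 1/(0 - 50960*66820) = 1/(0 - 3405147200) = 1/(-3405147200) = -1/3405147200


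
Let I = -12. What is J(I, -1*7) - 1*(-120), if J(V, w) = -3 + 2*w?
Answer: 103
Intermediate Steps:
J(I, -1*7) - 1*(-120) = (-3 + 2*(-1*7)) - 1*(-120) = (-3 + 2*(-7)) + 120 = (-3 - 14) + 120 = -17 + 120 = 103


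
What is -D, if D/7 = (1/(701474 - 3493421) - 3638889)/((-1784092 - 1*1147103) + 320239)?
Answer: -17779274147047/1822412692833 ≈ -9.7559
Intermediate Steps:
D = 17779274147047/1822412692833 (D = 7*((1/(701474 - 3493421) - 3638889)/((-1784092 - 1*1147103) + 320239)) = 7*((1/(-2791947) - 3638889)/((-1784092 - 1147103) + 320239)) = 7*((-1/2791947 - 3638889)/(-2931195 + 320239)) = 7*(-10159585226884/2791947/(-2610956)) = 7*(-10159585226884/2791947*(-1/2610956)) = 7*(2539896306721/1822412692833) = 17779274147047/1822412692833 ≈ 9.7559)
-D = -1*17779274147047/1822412692833 = -17779274147047/1822412692833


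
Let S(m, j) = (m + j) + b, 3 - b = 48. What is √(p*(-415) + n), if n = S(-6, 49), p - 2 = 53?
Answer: I*√22827 ≈ 151.09*I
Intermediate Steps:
p = 55 (p = 2 + 53 = 55)
b = -45 (b = 3 - 1*48 = 3 - 48 = -45)
S(m, j) = -45 + j + m (S(m, j) = (m + j) - 45 = (j + m) - 45 = -45 + j + m)
n = -2 (n = -45 + 49 - 6 = -2)
√(p*(-415) + n) = √(55*(-415) - 2) = √(-22825 - 2) = √(-22827) = I*√22827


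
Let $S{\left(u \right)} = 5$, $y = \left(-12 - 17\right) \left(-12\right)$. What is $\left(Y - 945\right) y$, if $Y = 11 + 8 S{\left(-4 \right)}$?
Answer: $-311112$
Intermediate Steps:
$y = 348$ ($y = \left(-29\right) \left(-12\right) = 348$)
$Y = 51$ ($Y = 11 + 8 \cdot 5 = 11 + 40 = 51$)
$\left(Y - 945\right) y = \left(51 - 945\right) 348 = \left(-894\right) 348 = -311112$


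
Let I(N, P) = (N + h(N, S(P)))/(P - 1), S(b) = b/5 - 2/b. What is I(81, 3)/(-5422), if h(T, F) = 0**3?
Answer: -81/10844 ≈ -0.0074696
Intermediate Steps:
S(b) = -2/b + b/5 (S(b) = b*(1/5) - 2/b = b/5 - 2/b = -2/b + b/5)
h(T, F) = 0
I(N, P) = N/(-1 + P) (I(N, P) = (N + 0)/(P - 1) = N/(-1 + P))
I(81, 3)/(-5422) = (81/(-1 + 3))/(-5422) = (81/2)*(-1/5422) = -81/10844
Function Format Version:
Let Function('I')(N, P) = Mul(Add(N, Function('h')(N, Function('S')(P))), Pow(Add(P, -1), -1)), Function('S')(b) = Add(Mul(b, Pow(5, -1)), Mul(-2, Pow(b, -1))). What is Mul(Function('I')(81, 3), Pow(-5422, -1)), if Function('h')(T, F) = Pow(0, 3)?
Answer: Rational(-81, 10844) ≈ -0.0074696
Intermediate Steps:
Function('S')(b) = Add(Mul(-2, Pow(b, -1)), Mul(Rational(1, 5), b)) (Function('S')(b) = Add(Mul(b, Rational(1, 5)), Mul(-2, Pow(b, -1))) = Add(Mul(Rational(1, 5), b), Mul(-2, Pow(b, -1))) = Add(Mul(-2, Pow(b, -1)), Mul(Rational(1, 5), b)))
Function('h')(T, F) = 0
Function('I')(N, P) = Mul(N, Pow(Add(-1, P), -1)) (Function('I')(N, P) = Mul(Add(N, 0), Pow(Add(P, -1), -1)) = Mul(N, Pow(Add(-1, P), -1)))
Mul(Function('I')(81, 3), Pow(-5422, -1)) = Mul(Mul(81, Pow(Add(-1, 3), -1)), Pow(-5422, -1)) = Mul(Mul(81, Pow(2, -1)), Rational(-1, 5422)) = Mul(Mul(81, Rational(1, 2)), Rational(-1, 5422)) = Mul(Rational(81, 2), Rational(-1, 5422)) = Rational(-81, 10844)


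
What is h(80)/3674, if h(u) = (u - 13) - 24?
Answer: 43/3674 ≈ 0.011704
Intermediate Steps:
h(u) = -37 + u (h(u) = (-13 + u) - 24 = -37 + u)
h(80)/3674 = (-37 + 80)/3674 = 43*(1/3674) = 43/3674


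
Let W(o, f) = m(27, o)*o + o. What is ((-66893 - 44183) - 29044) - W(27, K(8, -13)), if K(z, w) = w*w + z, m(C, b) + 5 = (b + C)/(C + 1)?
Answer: -1960897/14 ≈ -1.4006e+5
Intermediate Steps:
m(C, b) = -5 + (C + b)/(1 + C) (m(C, b) = -5 + (b + C)/(C + 1) = -5 + (C + b)/(1 + C))
K(z, w) = z + w² (K(z, w) = w² + z = z + w²)
W(o, f) = o + o*(-113/28 + o/28) (W(o, f) = ((-5 + o - 4*27)/(1 + 27))*o + o = ((-5 + o - 108)/28)*o + o = ((-113 + o)/28)*o + o = (-113/28 + o/28)*o + o = o*(-113/28 + o/28) + o = o + o*(-113/28 + o/28))
((-66893 - 44183) - 29044) - W(27, K(8, -13)) = ((-66893 - 44183) - 29044) - 27*(-85 + 27)/28 = (-111076 - 29044) - 27*(-58)/28 = -140120 - 1*(-783/14) = -140120 + 783/14 = -1960897/14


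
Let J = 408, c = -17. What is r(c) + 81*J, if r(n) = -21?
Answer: 33027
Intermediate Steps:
r(c) + 81*J = -21 + 81*408 = -21 + 33048 = 33027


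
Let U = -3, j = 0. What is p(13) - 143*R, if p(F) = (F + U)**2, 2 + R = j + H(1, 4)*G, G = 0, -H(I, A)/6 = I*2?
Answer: 386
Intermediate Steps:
H(I, A) = -12*I (H(I, A) = -6*I*2 = -12*I)
R = -2 (R = -2 + (0 - 12*1*0) = -2 + (0 - 12*0) = -2 + (0 + 0) = -2 + 0 = -2)
p(F) = (-3 + F)**2 (p(F) = (F - 3)**2 = (-3 + F)**2)
p(13) - 143*R = (-3 + 13)**2 - 143*(-2) = 10**2 + 286 = 100 + 286 = 386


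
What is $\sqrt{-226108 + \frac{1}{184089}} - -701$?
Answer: $701 + \frac{i \sqrt{7662519728033379}}{184089} \approx 701.0 + 475.51 i$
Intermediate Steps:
$\sqrt{-226108 + \frac{1}{184089}} - -701 = \sqrt{-226108 + \frac{1}{184089}} + 701 = \sqrt{- \frac{41623995611}{184089}} + 701 = \frac{i \sqrt{7662519728033379}}{184089} + 701 = 701 + \frac{i \sqrt{7662519728033379}}{184089}$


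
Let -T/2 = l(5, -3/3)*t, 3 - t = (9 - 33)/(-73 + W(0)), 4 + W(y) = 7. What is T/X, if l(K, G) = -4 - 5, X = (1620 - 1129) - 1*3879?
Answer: -837/59290 ≈ -0.014117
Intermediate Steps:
W(y) = 3 (W(y) = -4 + 7 = 3)
X = -3388 (X = 491 - 3879 = -3388)
l(K, G) = -9
t = 93/35 (t = 3 - (9 - 33)/(-73 + 3) = 3 - (-24)/(-70) = 3 - (-24)*(-1)/70 = 3 - 1*12/35 = 3 - 12/35 = 93/35 ≈ 2.6571)
T = 1674/35 (T = -(-18)*93/35 = -2*(-837/35) = 1674/35 ≈ 47.829)
T/X = (1674/35)/(-3388) = (1674/35)*(-1/3388) = -837/59290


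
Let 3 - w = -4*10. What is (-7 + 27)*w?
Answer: 860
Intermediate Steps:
w = 43 (w = 3 - (-4)*10 = 3 - 1*(-40) = 3 + 40 = 43)
(-7 + 27)*w = (-7 + 27)*43 = 20*43 = 860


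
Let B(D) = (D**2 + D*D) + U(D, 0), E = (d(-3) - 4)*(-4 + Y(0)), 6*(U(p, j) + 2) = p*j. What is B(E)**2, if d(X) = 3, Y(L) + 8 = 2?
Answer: 39204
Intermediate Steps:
Y(L) = -6 (Y(L) = -8 + 2 = -6)
U(p, j) = -2 + j*p/6 (U(p, j) = -2 + (p*j)/6 = -2 + (j*p)/6 = -2 + j*p/6)
E = 10 (E = (3 - 4)*(-4 - 6) = -1*(-10) = 10)
B(D) = -2 + 2*D**2 (B(D) = (D**2 + D*D) + (-2 + (1/6)*0*D) = (D**2 + D**2) + (-2 + 0) = 2*D**2 - 2 = -2 + 2*D**2)
B(E)**2 = (-2 + 2*10**2)**2 = (-2 + 2*100)**2 = (-2 + 200)**2 = 198**2 = 39204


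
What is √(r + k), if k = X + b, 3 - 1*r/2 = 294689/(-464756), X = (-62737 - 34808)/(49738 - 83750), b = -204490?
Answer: I*√798334549593397544701391/1975910134 ≈ 452.19*I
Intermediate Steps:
X = 97545/34012 (X = -97545/(-34012) = -97545*(-1/34012) = 97545/34012 ≈ 2.8680)
r = 1688957/232378 (r = 6 - 589378/(-464756) = 6 - 589378*(-1)/464756 = 6 - 2*(-294689/464756) = 6 + 294689/232378 = 1688957/232378 ≈ 7.2681)
k = -6955016335/34012 (k = 97545/34012 - 204490 = -6955016335/34012 ≈ -2.0449e+5)
√(r + k) = √(1688957/232378 - 6955016335/34012) = √(-808067670544573/3951820268) = I*√798334549593397544701391/1975910134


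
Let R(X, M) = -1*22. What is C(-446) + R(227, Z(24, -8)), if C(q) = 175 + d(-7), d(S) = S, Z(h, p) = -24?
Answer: 146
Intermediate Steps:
R(X, M) = -22
C(q) = 168 (C(q) = 175 - 7 = 168)
C(-446) + R(227, Z(24, -8)) = 168 - 22 = 146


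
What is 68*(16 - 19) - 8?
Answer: -212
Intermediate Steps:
68*(16 - 19) - 8 = 68*(-3) - 8 = -204 - 8 = -212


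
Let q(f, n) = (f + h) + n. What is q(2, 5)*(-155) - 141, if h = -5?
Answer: -451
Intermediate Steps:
q(f, n) = -5 + f + n (q(f, n) = (f - 5) + n = (-5 + f) + n = -5 + f + n)
q(2, 5)*(-155) - 141 = (-5 + 2 + 5)*(-155) - 141 = 2*(-155) - 141 = -310 - 141 = -451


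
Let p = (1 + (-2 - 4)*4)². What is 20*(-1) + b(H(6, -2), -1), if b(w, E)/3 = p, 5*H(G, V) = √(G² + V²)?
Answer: 1567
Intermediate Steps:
H(G, V) = √(G² + V²)/5
p = 529 (p = (1 - 6*4)² = (1 - 24)² = (-23)² = 529)
b(w, E) = 1587 (b(w, E) = 3*529 = 1587)
20*(-1) + b(H(6, -2), -1) = 20*(-1) + 1587 = -20 + 1587 = 1567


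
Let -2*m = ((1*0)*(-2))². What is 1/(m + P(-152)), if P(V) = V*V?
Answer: 1/23104 ≈ 4.3283e-5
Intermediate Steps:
P(V) = V²
m = 0 (m = -((1*0)*(-2))²/2 = -(0*(-2))²/2 = -½*0² = -½*0 = 0)
1/(m + P(-152)) = 1/(0 + (-152)²) = 1/(0 + 23104) = 1/23104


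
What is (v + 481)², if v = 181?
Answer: 438244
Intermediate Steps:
(v + 481)² = (181 + 481)² = 662² = 438244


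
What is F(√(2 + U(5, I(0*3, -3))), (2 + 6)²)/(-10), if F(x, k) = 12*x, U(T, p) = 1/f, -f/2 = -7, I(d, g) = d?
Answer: -3*√406/35 ≈ -1.7271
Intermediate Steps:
f = 14 (f = -2*(-7) = 14)
U(T, p) = 1/14
F(√(2 + U(5, I(0*3, -3))), (2 + 6)²)/(-10) = (12*√(2 + 1/14))/(-10) = (12*√(29/14))*(-⅒) = (12*(√406/14))*(-⅒) = (6*√406/7)*(-⅒) = -3*√406/35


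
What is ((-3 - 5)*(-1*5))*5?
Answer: 200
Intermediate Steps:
((-3 - 5)*(-1*5))*5 = -8*(-5)*5 = 40*5 = 200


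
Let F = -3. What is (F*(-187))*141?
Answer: 79101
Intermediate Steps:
(F*(-187))*141 = -3*(-187)*141 = 561*141 = 79101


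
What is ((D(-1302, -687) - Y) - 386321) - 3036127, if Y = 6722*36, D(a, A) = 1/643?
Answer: -2356234919/643 ≈ -3.6644e+6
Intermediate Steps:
D(a, A) = 1/643
Y = 241992
((D(-1302, -687) - Y) - 386321) - 3036127 = ((1/643 - 1*241992) - 386321) - 3036127 = ((1/643 - 241992) - 386321) - 3036127 = (-155600855/643 - 386321) - 3036127 = -404005258/643 - 3036127 = -2356234919/643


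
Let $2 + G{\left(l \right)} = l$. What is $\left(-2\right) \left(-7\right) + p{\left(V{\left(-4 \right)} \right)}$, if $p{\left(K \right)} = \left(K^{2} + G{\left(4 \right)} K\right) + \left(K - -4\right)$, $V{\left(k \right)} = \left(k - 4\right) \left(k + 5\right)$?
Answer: $58$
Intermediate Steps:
$V{\left(k \right)} = \left(-4 + k\right) \left(5 + k\right)$
$G{\left(l \right)} = -2 + l$
$p{\left(K \right)} = 4 + K^{2} + 3 K$ ($p{\left(K \right)} = \left(K^{2} + \left(-2 + 4\right) K\right) + \left(K - -4\right) = \left(K^{2} + 2 K\right) + \left(K + 4\right) = \left(K^{2} + 2 K\right) + \left(4 + K\right) = 4 + K^{2} + 3 K$)
$\left(-2\right) \left(-7\right) + p{\left(V{\left(-4 \right)} \right)} = \left(-2\right) \left(-7\right) + \left(4 + \left(-20 - 4 + \left(-4\right)^{2}\right)^{2} + 3 \left(-20 - 4 + \left(-4\right)^{2}\right)\right) = 14 + \left(4 + \left(-20 - 4 + 16\right)^{2} + 3 \left(-20 - 4 + 16\right)\right) = 14 + \left(4 + \left(-8\right)^{2} + 3 \left(-8\right)\right) = 14 + \left(4 + 64 - 24\right) = 14 + 44 = 58$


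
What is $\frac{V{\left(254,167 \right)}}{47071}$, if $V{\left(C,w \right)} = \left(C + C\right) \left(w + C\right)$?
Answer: $\frac{213868}{47071} \approx 4.5435$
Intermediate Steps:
$V{\left(C,w \right)} = 2 C \left(C + w\right)$
$\frac{V{\left(254,167 \right)}}{47071} = \frac{2 \cdot 254 \left(254 + 167\right)}{47071} = 2 \cdot 254 \cdot 421 \cdot \frac{1}{47071} = 213868 \cdot \frac{1}{47071} = \frac{213868}{47071}$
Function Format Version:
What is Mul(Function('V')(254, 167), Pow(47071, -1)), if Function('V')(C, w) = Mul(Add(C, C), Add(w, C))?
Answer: Rational(213868, 47071) ≈ 4.5435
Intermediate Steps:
Function('V')(C, w) = Mul(2, C, Add(C, w)) (Function('V')(C, w) = Mul(Mul(2, C), Add(C, w)) = Mul(2, C, Add(C, w)))
Mul(Function('V')(254, 167), Pow(47071, -1)) = Mul(Mul(2, 254, Add(254, 167)), Pow(47071, -1)) = Mul(Mul(2, 254, 421), Rational(1, 47071)) = Mul(213868, Rational(1, 47071)) = Rational(213868, 47071)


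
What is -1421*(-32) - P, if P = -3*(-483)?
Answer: 44023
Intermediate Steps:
P = 1449
-1421*(-32) - P = -1421*(-32) - 1*1449 = 45472 - 1449 = 44023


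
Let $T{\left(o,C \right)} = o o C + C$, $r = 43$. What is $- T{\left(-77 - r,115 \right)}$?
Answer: $-1656115$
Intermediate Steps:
$T{\left(o,C \right)} = C + C o^{2}$ ($T{\left(o,C \right)} = o^{2} C + C = C o^{2} + C = C + C o^{2}$)
$- T{\left(-77 - r,115 \right)} = - 115 \left(1 + \left(-77 - 43\right)^{2}\right) = - 115 \left(1 + \left(-120\right)^{2}\right) = - 115 \left(1 + 14400\right) = - 115 \cdot 14401 = \left(-1\right) 1656115 = -1656115$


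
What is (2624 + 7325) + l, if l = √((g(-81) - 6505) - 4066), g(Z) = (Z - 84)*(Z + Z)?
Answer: 9949 + √16159 ≈ 10076.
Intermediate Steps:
g(Z) = 2*Z*(-84 + Z) (g(Z) = (-84 + Z)*(2*Z) = 2*Z*(-84 + Z))
l = √16159 (l = √((2*(-81)*(-84 - 81) - 6505) - 4066) = √((2*(-81)*(-165) - 6505) - 4066) = √((26730 - 6505) - 4066) = √(20225 - 4066) = √16159 ≈ 127.12)
(2624 + 7325) + l = (2624 + 7325) + √16159 = 9949 + √16159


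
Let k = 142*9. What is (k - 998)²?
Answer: 78400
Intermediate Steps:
k = 1278
(k - 998)² = (1278 - 998)² = 280² = 78400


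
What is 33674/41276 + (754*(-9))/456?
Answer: -11030983/784244 ≈ -14.066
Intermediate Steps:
33674/41276 + (754*(-9))/456 = 33674*(1/41276) - 6786*1/456 = 16837/20638 - 1131/76 = -11030983/784244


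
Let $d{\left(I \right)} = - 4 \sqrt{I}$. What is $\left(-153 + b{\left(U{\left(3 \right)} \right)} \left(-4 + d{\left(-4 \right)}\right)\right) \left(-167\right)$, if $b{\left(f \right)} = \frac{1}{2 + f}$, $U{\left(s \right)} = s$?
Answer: $\frac{128423}{5} + \frac{1336 i}{5} \approx 25685.0 + 267.2 i$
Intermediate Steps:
$\left(-153 + b{\left(U{\left(3 \right)} \right)} \left(-4 + d{\left(-4 \right)}\right)\right) \left(-167\right) = \left(-153 + \frac{-4 - 4 \sqrt{-4}}{2 + 3}\right) \left(-167\right) = \left(-153 + \frac{-4 - 4 \cdot 2 i}{5}\right) \left(-167\right) = \left(-153 + \frac{-4 - 8 i}{5}\right) \left(-167\right) = \left(-153 - \left(\frac{4}{5} + \frac{8 i}{5}\right)\right) \left(-167\right) = \left(- \frac{769}{5} - \frac{8 i}{5}\right) \left(-167\right) = \frac{128423}{5} + \frac{1336 i}{5}$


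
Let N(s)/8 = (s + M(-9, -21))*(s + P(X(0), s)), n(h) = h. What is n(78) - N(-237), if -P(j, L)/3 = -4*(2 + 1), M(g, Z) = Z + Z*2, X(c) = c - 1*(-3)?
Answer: -482322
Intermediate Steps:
X(c) = 3 + c (X(c) = c + 3 = 3 + c)
M(g, Z) = 3*Z (M(g, Z) = Z + 2*Z = 3*Z)
P(j, L) = 36 (P(j, L) = -(-12)*(2 + 1) = -(-12)*3 = -3*(-12) = 36)
N(s) = 8*(-63 + s)*(36 + s) (N(s) = 8*((s + 3*(-21))*(s + 36)) = 8*((s - 63)*(36 + s)) = 8*((-63 + s)*(36 + s)) = 8*(-63 + s)*(36 + s))
n(78) - N(-237) = 78 - (-18144 - 216*(-237) + 8*(-237)²) = 78 - (-18144 + 51192 + 8*56169) = 78 - (-18144 + 51192 + 449352) = 78 - 1*482400 = 78 - 482400 = -482322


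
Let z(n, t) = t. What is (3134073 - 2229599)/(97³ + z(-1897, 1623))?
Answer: 452237/457148 ≈ 0.98926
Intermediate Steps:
(3134073 - 2229599)/(97³ + z(-1897, 1623)) = (3134073 - 2229599)/(97³ + 1623) = 904474/(912673 + 1623) = 904474/914296 = 904474*(1/914296) = 452237/457148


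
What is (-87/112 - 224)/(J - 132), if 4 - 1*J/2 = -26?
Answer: 25175/8064 ≈ 3.1219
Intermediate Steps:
J = 60 (J = 8 - 2*(-26) = 8 + 52 = 60)
(-87/112 - 224)/(J - 132) = (-87/112 - 224)/(60 - 132) = (-87*1/112 - 224)/(-72) = (-87/112 - 224)*(-1/72) = -25175/112*(-1/72) = 25175/8064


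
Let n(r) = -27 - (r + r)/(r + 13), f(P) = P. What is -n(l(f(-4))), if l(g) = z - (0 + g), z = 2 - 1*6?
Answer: 27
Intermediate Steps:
z = -4 (z = 2 - 6 = -4)
l(g) = -4 - g (l(g) = -4 - (0 + g) = -4 - g)
n(r) = -27 - 2*r/(13 + r)
-n(l(f(-4))) = -(-351 - 29*(-4 - 1*(-4)))/(13 + (-4 - 1*(-4))) = -(-351 - 29*(-4 + 4))/(13 + (-4 + 4)) = -(-351 - 29*0)/(13 + 0) = -(-351 + 0)/13 = -(-351)/13 = -1*(-27) = 27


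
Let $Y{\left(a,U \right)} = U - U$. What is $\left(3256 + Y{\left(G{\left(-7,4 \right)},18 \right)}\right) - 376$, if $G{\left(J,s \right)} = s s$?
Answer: $2880$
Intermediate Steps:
$G{\left(J,s \right)} = s^{2}$
$Y{\left(a,U \right)} = 0$
$\left(3256 + Y{\left(G{\left(-7,4 \right)},18 \right)}\right) - 376 = \left(3256 + 0\right) - 376 = 3256 - 376 = 2880$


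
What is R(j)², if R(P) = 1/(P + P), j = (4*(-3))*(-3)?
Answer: 1/5184 ≈ 0.00019290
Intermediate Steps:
j = 36 (j = -12*(-3) = 36)
R(P) = 1/(2*P)
R(j)² = ((½)/36)² = ((½)*(1/36))² = (1/72)² = 1/5184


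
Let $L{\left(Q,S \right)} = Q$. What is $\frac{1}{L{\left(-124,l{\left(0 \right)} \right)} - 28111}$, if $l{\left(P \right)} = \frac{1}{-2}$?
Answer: $- \frac{1}{28235} \approx -3.5417 \cdot 10^{-5}$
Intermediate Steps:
$l{\left(P \right)} = - \frac{1}{2}$
$\frac{1}{L{\left(-124,l{\left(0 \right)} \right)} - 28111} = \frac{1}{-124 - 28111} = \frac{1}{-28235} = - \frac{1}{28235}$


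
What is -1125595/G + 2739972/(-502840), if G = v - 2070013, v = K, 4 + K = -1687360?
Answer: -187098338147/36333835590 ≈ -5.1494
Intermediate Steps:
K = -1687364 (K = -4 - 1687360 = -1687364)
v = -1687364
G = -3757377 (G = -1687364 - 2070013 = -3757377)
-1125595/G + 2739972/(-502840) = -1125595/(-3757377) + 2739972/(-502840) = -1125595*(-1/3757377) + 2739972*(-1/502840) = 1125595/3757377 - 684993/125710 = -187098338147/36333835590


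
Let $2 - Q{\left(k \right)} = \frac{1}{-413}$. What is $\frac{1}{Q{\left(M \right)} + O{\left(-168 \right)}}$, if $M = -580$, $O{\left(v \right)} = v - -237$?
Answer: $\frac{413}{29324} \approx 0.014084$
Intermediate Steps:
$O{\left(v \right)} = 237 + v$ ($O{\left(v \right)} = v + 237 = 237 + v$)
$Q{\left(k \right)} = \frac{827}{413}$ ($Q{\left(k \right)} = 2 - \frac{1}{-413} = 2 - - \frac{1}{413} = 2 + \frac{1}{413} = \frac{827}{413}$)
$\frac{1}{Q{\left(M \right)} + O{\left(-168 \right)}} = \frac{1}{\frac{827}{413} + \left(237 - 168\right)} = \frac{1}{\frac{827}{413} + 69} = \frac{1}{\frac{29324}{413}} = \frac{413}{29324}$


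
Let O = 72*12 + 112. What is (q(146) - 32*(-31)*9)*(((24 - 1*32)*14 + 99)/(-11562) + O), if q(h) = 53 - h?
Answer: 33232926125/3854 ≈ 8.6230e+6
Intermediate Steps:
O = 976 (O = 864 + 112 = 976)
(q(146) - 32*(-31)*9)*(((24 - 1*32)*14 + 99)/(-11562) + O) = ((53 - 1*146) - 32*(-31)*9)*(((24 - 1*32)*14 + 99)/(-11562) + 976) = ((53 - 146) + 992*9)*(((24 - 32)*14 + 99)*(-1/11562) + 976) = (-93 + 8928)*((-8*14 + 99)*(-1/11562) + 976) = 8835*((-112 + 99)*(-1/11562) + 976) = 8835*(-13*(-1/11562) + 976) = 8835*(13/11562 + 976) = 8835*(11284525/11562) = 33232926125/3854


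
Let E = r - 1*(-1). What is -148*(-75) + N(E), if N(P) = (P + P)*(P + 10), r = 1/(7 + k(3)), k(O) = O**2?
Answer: 1423809/128 ≈ 11124.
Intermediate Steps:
r = 1/16 (r = 1/(7 + 3**2) = 1/(7 + 9) = 1/16 ≈ 0.062500)
E = 17/16 (E = 1/16 - 1*(-1) = 1/16 + 1 = 17/16 ≈ 1.0625)
N(P) = 2*P*(10 + P) (N(P) = (2*P)*(10 + P) = 2*P*(10 + P))
-148*(-75) + N(E) = -148*(-75) + 2*(17/16)*(10 + 17/16) = 11100 + 2*(17/16)*(177/16) = 11100 + 3009/128 = 1423809/128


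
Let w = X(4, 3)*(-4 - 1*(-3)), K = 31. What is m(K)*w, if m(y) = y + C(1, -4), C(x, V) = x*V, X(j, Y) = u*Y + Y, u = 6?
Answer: -567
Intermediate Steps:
X(j, Y) = 7*Y (X(j, Y) = 6*Y + Y = 7*Y)
C(x, V) = V*x
w = -21 (w = (7*3)*(-4 - 1*(-3)) = 21*(-4 + 3) = 21*(-1) = -21)
m(y) = -4 + y (m(y) = y - 4*1 = y - 4 = -4 + y)
m(K)*w = (-4 + 31)*(-21) = 27*(-21) = -567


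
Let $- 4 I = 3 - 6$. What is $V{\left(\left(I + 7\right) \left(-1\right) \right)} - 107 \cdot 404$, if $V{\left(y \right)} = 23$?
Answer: $-43205$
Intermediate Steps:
$I = \frac{3}{4}$ ($I = - \frac{3 - 6}{4} = \left(- \frac{1}{4}\right) \left(-3\right) = \frac{3}{4} \approx 0.75$)
$V{\left(\left(I + 7\right) \left(-1\right) \right)} - 107 \cdot 404 = 23 - 107 \cdot 404 = 23 - 43228 = -43205$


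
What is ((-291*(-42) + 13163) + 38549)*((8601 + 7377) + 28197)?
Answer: 2824284450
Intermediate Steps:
((-291*(-42) + 13163) + 38549)*((8601 + 7377) + 28197) = ((12222 + 13163) + 38549)*(15978 + 28197) = (25385 + 38549)*44175 = 63934*44175 = 2824284450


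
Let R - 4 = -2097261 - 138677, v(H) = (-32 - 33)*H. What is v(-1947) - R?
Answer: 2362489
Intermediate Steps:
v(H) = -65*H
R = -2235934 (R = 4 + (-2097261 - 138677) = 4 - 2235938 = -2235934)
v(-1947) - R = -65*(-1947) - 1*(-2235934) = 126555 + 2235934 = 2362489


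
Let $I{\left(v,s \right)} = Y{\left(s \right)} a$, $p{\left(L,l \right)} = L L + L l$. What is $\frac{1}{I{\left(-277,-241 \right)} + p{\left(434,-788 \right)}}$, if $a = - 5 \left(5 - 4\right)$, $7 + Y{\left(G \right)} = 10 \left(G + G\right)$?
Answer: $- \frac{1}{129501} \approx -7.7219 \cdot 10^{-6}$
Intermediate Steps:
$Y{\left(G \right)} = -7 + 20 G$ ($Y{\left(G \right)} = -7 + 10 \left(G + G\right) = -7 + 10 \cdot 2 G = -7 + 20 G$)
$a = -5$ ($a = \left(-5\right) 1 = -5$)
$p{\left(L,l \right)} = L^{2} + L l$
$I{\left(v,s \right)} = 35 - 100 s$ ($I{\left(v,s \right)} = \left(-7 + 20 s\right) \left(-5\right) = 35 - 100 s$)
$\frac{1}{I{\left(-277,-241 \right)} + p{\left(434,-788 \right)}} = \frac{1}{\left(35 - -24100\right) + 434 \left(434 - 788\right)} = \frac{1}{\left(35 + 24100\right) + 434 \left(-354\right)} = \frac{1}{24135 - 153636} = \frac{1}{-129501} = - \frac{1}{129501}$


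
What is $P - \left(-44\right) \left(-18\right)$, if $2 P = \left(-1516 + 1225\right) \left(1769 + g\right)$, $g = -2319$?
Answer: $79233$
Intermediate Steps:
$P = 80025$ ($P = \frac{\left(-1516 + 1225\right) \left(1769 - 2319\right)}{2} = \frac{\left(-291\right) \left(-550\right)}{2} = \frac{1}{2} \cdot 160050 = 80025$)
$P - \left(-44\right) \left(-18\right) = 80025 - \left(-44\right) \left(-18\right) = 80025 - 792 = 79233$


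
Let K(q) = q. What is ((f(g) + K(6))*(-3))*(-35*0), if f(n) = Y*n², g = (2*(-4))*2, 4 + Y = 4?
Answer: 0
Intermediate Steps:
Y = 0 (Y = -4 + 4 = 0)
g = -16 (g = -8*2 = -16)
f(n) = 0 (f(n) = 0*n² = 0)
((f(g) + K(6))*(-3))*(-35*0) = ((0 + 6)*(-3))*(-35*0) = (6*(-3))*0 = -18*0 = 0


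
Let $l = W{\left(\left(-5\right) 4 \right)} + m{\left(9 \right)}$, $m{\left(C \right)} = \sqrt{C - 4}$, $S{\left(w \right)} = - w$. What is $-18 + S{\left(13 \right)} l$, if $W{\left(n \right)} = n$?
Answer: $242 - 13 \sqrt{5} \approx 212.93$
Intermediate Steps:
$m{\left(C \right)} = \sqrt{-4 + C}$
$l = -20 + \sqrt{5}$ ($l = \left(-5\right) 4 + \sqrt{-4 + 9} = -20 + \sqrt{5} \approx -17.764$)
$-18 + S{\left(13 \right)} l = -18 + \left(-1\right) 13 \left(-20 + \sqrt{5}\right) = -18 - 13 \left(-20 + \sqrt{5}\right) = -18 + \left(260 - 13 \sqrt{5}\right) = 242 - 13 \sqrt{5}$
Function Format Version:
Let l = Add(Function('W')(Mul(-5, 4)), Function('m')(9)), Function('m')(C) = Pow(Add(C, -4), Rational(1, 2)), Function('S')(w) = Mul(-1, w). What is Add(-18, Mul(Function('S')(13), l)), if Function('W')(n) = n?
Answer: Add(242, Mul(-13, Pow(5, Rational(1, 2)))) ≈ 212.93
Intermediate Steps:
Function('m')(C) = Pow(Add(-4, C), Rational(1, 2))
l = Add(-20, Pow(5, Rational(1, 2))) (l = Add(Mul(-5, 4), Pow(Add(-4, 9), Rational(1, 2))) = Add(-20, Pow(5, Rational(1, 2))) ≈ -17.764)
Add(-18, Mul(Function('S')(13), l)) = Add(-18, Mul(Mul(-1, 13), Add(-20, Pow(5, Rational(1, 2))))) = Add(-18, Mul(-13, Add(-20, Pow(5, Rational(1, 2))))) = Add(-18, Add(260, Mul(-13, Pow(5, Rational(1, 2))))) = Add(242, Mul(-13, Pow(5, Rational(1, 2))))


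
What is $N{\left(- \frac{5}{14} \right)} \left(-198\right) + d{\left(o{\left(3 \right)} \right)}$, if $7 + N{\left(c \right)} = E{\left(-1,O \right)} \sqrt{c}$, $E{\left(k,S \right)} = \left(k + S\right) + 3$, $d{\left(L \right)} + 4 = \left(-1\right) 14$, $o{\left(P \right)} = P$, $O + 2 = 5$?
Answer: $1368 - \frac{495 i \sqrt{70}}{7} \approx 1368.0 - 591.64 i$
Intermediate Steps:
$O = 3$ ($O = -2 + 5 = 3$)
$d{\left(L \right)} = -18$ ($d{\left(L \right)} = -4 - 14 = -18$)
$E{\left(k,S \right)} = 3 + S + k$ ($E{\left(k,S \right)} = \left(S + k\right) + 3 = 3 + S + k$)
$N{\left(c \right)} = -7 + 5 \sqrt{c}$ ($N{\left(c \right)} = -7 + \left(3 + 3 - 1\right) \sqrt{c} = -7 + 5 \sqrt{c}$)
$N{\left(- \frac{5}{14} \right)} \left(-198\right) + d{\left(o{\left(3 \right)} \right)} = \left(-7 + 5 \sqrt{- \frac{5}{14}}\right) \left(-198\right) - 18 = \left(-7 + 5 \frac{i \sqrt{70}}{14}\right) \left(-198\right) - 18 = \left(-7 + \frac{5 i \sqrt{70}}{14}\right) \left(-198\right) - 18 = \left(1386 - \frac{495 i \sqrt{70}}{7}\right) - 18 = 1368 - \frac{495 i \sqrt{70}}{7}$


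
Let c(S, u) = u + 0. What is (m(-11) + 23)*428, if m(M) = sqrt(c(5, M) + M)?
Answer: 9844 + 428*I*sqrt(22) ≈ 9844.0 + 2007.5*I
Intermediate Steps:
c(S, u) = u
m(M) = sqrt(2)*sqrt(M) (m(M) = sqrt(M + M) = sqrt(2*M) = sqrt(2)*sqrt(M))
(m(-11) + 23)*428 = (sqrt(2)*sqrt(-11) + 23)*428 = (sqrt(2)*(I*sqrt(11)) + 23)*428 = (I*sqrt(22) + 23)*428 = (23 + I*sqrt(22))*428 = 9844 + 428*I*sqrt(22)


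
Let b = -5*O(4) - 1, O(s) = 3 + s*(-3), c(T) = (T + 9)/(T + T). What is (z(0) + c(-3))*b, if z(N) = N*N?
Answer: -44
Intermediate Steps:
c(T) = (9 + T)/(2*T) (c(T) = (9 + T)/((2*T)) = (9 + T)*(1/(2*T)) = (9 + T)/(2*T))
O(s) = 3 - 3*s
z(N) = N**2
b = 44 (b = -5*(3 - 3*4) - 1 = -5*(3 - 12) - 1 = -5*(-9) - 1 = 45 - 1 = 44)
(z(0) + c(-3))*b = (0**2 + (1/2)*(9 - 3)/(-3))*44 = (0 + (1/2)*(-1/3)*6)*44 = (0 - 1)*44 = -1*44 = -44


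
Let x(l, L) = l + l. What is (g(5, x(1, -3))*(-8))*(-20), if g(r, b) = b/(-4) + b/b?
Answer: 80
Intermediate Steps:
x(l, L) = 2*l
g(r, b) = 1 - b/4 (g(r, b) = b*(-¼) + 1 = -b/4 + 1 = 1 - b/4)
(g(5, x(1, -3))*(-8))*(-20) = ((1 - 1/2)*(-8))*(-20) = ((1 - ¼*2)*(-8))*(-20) = ((1 - ½)*(-8))*(-20) = ((½)*(-8))*(-20) = -4*(-20) = 80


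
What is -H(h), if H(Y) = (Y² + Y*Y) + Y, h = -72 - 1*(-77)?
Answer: -55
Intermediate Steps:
h = 5 (h = -72 + 77 = 5)
H(Y) = Y + 2*Y² (H(Y) = (Y² + Y²) + Y = 2*Y² + Y = Y + 2*Y²)
-H(h) = -5*(1 + 2*5) = -5*(1 + 10) = -5*11 = -1*55 = -55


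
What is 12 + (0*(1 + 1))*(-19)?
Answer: 12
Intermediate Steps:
12 + (0*(1 + 1))*(-19) = 12 + (0*2)*(-19) = 12 + 0*(-19) = 12 + 0 = 12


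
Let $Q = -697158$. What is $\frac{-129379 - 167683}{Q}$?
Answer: $\frac{148531}{348579} \approx 0.4261$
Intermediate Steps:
$\frac{-129379 - 167683}{Q} = \frac{-129379 - 167683}{-697158} = \left(-297062\right) \left(- \frac{1}{697158}\right) = \frac{148531}{348579}$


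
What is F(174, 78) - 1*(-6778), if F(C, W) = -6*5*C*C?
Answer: -901502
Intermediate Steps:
F(C, W) = -30*C²
F(174, 78) - 1*(-6778) = -30*174² - 1*(-6778) = -30*30276 + 6778 = -908280 + 6778 = -901502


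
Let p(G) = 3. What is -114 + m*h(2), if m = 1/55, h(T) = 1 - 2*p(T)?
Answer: -1255/11 ≈ -114.09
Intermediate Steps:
h(T) = -5 (h(T) = 1 - 2*3 = 1 - 6 = -5)
m = 1/55 ≈ 0.018182
-114 + m*h(2) = -114 + (1/55)*(-5) = -114 - 1/11 = -1255/11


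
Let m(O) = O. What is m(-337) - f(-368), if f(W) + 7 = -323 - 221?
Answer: 214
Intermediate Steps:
f(W) = -551 (f(W) = -7 + (-323 - 221) = -7 - 544 = -551)
m(-337) - f(-368) = -337 - 1*(-551) = -337 + 551 = 214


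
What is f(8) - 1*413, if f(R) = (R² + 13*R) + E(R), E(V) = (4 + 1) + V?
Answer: -232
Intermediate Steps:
E(V) = 5 + V
f(R) = 5 + R² + 14*R (f(R) = (R² + 13*R) + (5 + R) = 5 + R² + 14*R)
f(8) - 1*413 = (5 + 8² + 14*8) - 1*413 = (5 + 64 + 112) - 413 = 181 - 413 = -232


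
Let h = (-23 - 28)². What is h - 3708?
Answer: -1107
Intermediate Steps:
h = 2601 (h = (-51)² = 2601)
h - 3708 = 2601 - 3708 = -1107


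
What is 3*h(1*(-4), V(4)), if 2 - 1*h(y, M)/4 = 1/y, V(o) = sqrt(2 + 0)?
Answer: 27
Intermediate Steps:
V(o) = sqrt(2)
h(y, M) = 8 - 4/y
3*h(1*(-4), V(4)) = 3*(8 - 4/(1*(-4))) = 3*(8 - 4/(-4)) = 3*(8 - 4*(-1/4)) = 3*(8 + 1) = 3*9 = 27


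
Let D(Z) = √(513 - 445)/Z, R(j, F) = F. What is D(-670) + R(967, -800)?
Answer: -800 - √17/335 ≈ -800.01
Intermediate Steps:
D(Z) = 2*√17/Z (D(Z) = √68/Z = (2*√17)/Z = 2*√17/Z)
D(-670) + R(967, -800) = 2*√17/(-670) - 800 = 2*√17*(-1/670) - 800 = -√17/335 - 800 = -800 - √17/335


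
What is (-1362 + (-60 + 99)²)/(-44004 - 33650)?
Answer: -159/77654 ≈ -0.0020475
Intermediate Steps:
(-1362 + (-60 + 99)²)/(-44004 - 33650) = (-1362 + 39²)/(-77654) = (-1362 + 1521)*(-1/77654) = 159*(-1/77654) = -159/77654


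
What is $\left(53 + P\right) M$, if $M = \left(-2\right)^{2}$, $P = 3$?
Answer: $224$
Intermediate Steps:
$M = 4$
$\left(53 + P\right) M = \left(53 + 3\right) 4 = 56 \cdot 4 = 224$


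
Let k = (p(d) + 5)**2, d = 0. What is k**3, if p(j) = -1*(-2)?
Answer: 117649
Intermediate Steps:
p(j) = 2
k = 49 (k = (2 + 5)**2 = 7**2 = 49)
k**3 = 49**3 = 117649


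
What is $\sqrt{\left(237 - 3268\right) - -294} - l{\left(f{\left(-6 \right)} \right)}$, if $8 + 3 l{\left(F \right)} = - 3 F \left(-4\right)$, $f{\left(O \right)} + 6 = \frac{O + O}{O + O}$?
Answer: $\frac{68}{3} + i \sqrt{2737} \approx 22.667 + 52.316 i$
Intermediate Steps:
$f{\left(O \right)} = -5$ ($f{\left(O \right)} = -6 + \frac{O + O}{O + O} = -6 + \frac{2 O}{2 O} = -6 + 2 O \frac{1}{2 O} = -6 + 1 = -5$)
$l{\left(F \right)} = - \frac{8}{3} + 4 F$ ($l{\left(F \right)} = - \frac{8}{3} + \frac{- 3 F \left(-4\right)}{3} = - \frac{8}{3} + \frac{12 F}{3} = - \frac{8}{3} + 4 F$)
$\sqrt{\left(237 - 3268\right) - -294} - l{\left(f{\left(-6 \right)} \right)} = \sqrt{\left(237 - 3268\right) - -294} - \left(- \frac{8}{3} + 4 \left(-5\right)\right) = \sqrt{\left(237 - 3268\right) + 294} - \left(- \frac{8}{3} - 20\right) = \sqrt{-3031 + 294} - - \frac{68}{3} = \sqrt{-2737} + \frac{68}{3} = i \sqrt{2737} + \frac{68}{3} = \frac{68}{3} + i \sqrt{2737}$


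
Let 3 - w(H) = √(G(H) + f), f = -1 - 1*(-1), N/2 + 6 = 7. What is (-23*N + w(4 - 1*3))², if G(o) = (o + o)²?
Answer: 2025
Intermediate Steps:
N = 2 (N = -12 + 2*7 = -12 + 14 = 2)
f = 0 (f = -1 + 1 = 0)
G(o) = 4*o² (G(o) = (2*o)² = 4*o²)
w(H) = 3 - 2*√(H²) (w(H) = 3 - √(4*H² + 0) = 3 - √(4*H²) = 3 - 2*√(H²))
(-23*N + w(4 - 1*3))² = (-23*2 + (3 - 2*√((4 - 1*3)²)))² = (-46 + (3 - 2*√((4 - 3)²)))² = (-46 + (3 - 2*√(1²)))² = (-46 + (3 - 2*√1))² = (-46 + (3 - 2*1))² = (-46 + (3 - 2))² = (-46 + 1)² = (-45)² = 2025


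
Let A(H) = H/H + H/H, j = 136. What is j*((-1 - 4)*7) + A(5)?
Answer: -4758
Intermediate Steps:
A(H) = 2 (A(H) = 1 + 1 = 2)
j*((-1 - 4)*7) + A(5) = 136*((-1 - 4)*7) + 2 = 136*(-5*7) + 2 = 136*(-35) + 2 = -4760 + 2 = -4758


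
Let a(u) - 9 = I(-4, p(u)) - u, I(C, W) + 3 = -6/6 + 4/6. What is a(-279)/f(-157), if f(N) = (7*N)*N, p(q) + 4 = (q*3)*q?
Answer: 122/73947 ≈ 0.0016498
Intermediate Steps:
p(q) = -4 + 3*q² (p(q) = -4 + (q*3)*q = -4 + (3*q)*q = -4 + 3*q²)
I(C, W) = -10/3 (I(C, W) = -3 + (-6/6 + 4/6) = -3 + (-6*⅙ + 4*(⅙)) = -3 + (-1 + ⅔) = -3 - ⅓ = -10/3)
a(u) = 17/3 - u (a(u) = 9 + (-10/3 - u) = 17/3 - u)
f(N) = 7*N²
a(-279)/f(-157) = (17/3 - 1*(-279))/((7*(-157)²)) = (17/3 + 279)/((7*24649)) = (854/3)/172543 = (854/3)*(1/172543) = 122/73947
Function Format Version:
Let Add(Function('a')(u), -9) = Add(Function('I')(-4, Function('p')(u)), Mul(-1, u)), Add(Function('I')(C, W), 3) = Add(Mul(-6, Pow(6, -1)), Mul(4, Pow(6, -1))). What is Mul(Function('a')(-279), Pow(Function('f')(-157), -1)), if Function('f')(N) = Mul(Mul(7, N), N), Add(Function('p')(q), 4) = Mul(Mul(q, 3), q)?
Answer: Rational(122, 73947) ≈ 0.0016498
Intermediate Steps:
Function('p')(q) = Add(-4, Mul(3, Pow(q, 2))) (Function('p')(q) = Add(-4, Mul(Mul(q, 3), q)) = Add(-4, Mul(Mul(3, q), q)) = Add(-4, Mul(3, Pow(q, 2))))
Function('I')(C, W) = Rational(-10, 3) (Function('I')(C, W) = Add(-3, Add(Mul(-6, Pow(6, -1)), Mul(4, Pow(6, -1)))) = Add(-3, Add(Mul(-6, Rational(1, 6)), Mul(4, Rational(1, 6)))) = Add(-3, Add(-1, Rational(2, 3))) = Add(-3, Rational(-1, 3)) = Rational(-10, 3))
Function('a')(u) = Add(Rational(17, 3), Mul(-1, u)) (Function('a')(u) = Add(9, Add(Rational(-10, 3), Mul(-1, u))) = Add(Rational(17, 3), Mul(-1, u)))
Function('f')(N) = Mul(7, Pow(N, 2))
Mul(Function('a')(-279), Pow(Function('f')(-157), -1)) = Mul(Add(Rational(17, 3), Mul(-1, -279)), Pow(Mul(7, Pow(-157, 2)), -1)) = Mul(Add(Rational(17, 3), 279), Pow(Mul(7, 24649), -1)) = Mul(Rational(854, 3), Pow(172543, -1)) = Mul(Rational(854, 3), Rational(1, 172543)) = Rational(122, 73947)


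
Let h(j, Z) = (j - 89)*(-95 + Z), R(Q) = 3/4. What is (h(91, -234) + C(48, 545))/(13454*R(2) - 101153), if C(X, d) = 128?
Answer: 212/36425 ≈ 0.0058202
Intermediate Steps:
R(Q) = ¾ (R(Q) = 3*(¼) = ¾)
h(j, Z) = (-95 + Z)*(-89 + j) (h(j, Z) = (-89 + j)*(-95 + Z) = (-95 + Z)*(-89 + j))
(h(91, -234) + C(48, 545))/(13454*R(2) - 101153) = ((8455 - 95*91 - 89*(-234) - 234*91) + 128)/(13454*(¾) - 101153) = ((8455 - 8645 + 20826 - 21294) + 128)/(20181/2 - 101153) = (-658 + 128)/(-182125/2) = -530*(-2/182125) = 212/36425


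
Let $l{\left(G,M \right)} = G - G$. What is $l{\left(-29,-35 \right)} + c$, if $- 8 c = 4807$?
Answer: $- \frac{4807}{8} \approx -600.88$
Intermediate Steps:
$l{\left(G,M \right)} = 0$
$c = - \frac{4807}{8}$ ($c = \left(- \frac{1}{8}\right) 4807 = - \frac{4807}{8} \approx -600.88$)
$l{\left(-29,-35 \right)} + c = 0 - \frac{4807}{8} = - \frac{4807}{8}$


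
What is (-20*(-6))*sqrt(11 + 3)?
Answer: 120*sqrt(14) ≈ 449.00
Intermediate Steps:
(-20*(-6))*sqrt(11 + 3) = 120*sqrt(14)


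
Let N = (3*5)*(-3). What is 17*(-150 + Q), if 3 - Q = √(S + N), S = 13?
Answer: -2499 - 68*I*√2 ≈ -2499.0 - 96.167*I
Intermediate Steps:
N = -45 (N = 15*(-3) = -45)
Q = 3 - 4*I*√2 (Q = 3 - √(13 - 45) = 3 - √(-32) = 3 - 4*I*√2 ≈ 3.0 - 5.6569*I)
17*(-150 + Q) = 17*(-150 + (3 - 4*I*√2)) = 17*(-147 - 4*I*√2) = -2499 - 68*I*√2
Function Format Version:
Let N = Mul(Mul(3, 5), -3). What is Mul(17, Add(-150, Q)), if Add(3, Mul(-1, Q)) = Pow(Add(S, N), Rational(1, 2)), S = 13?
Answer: Add(-2499, Mul(-68, I, Pow(2, Rational(1, 2)))) ≈ Add(-2499.0, Mul(-96.167, I))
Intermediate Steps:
N = -45 (N = Mul(15, -3) = -45)
Q = Add(3, Mul(-4, I, Pow(2, Rational(1, 2)))) (Q = Add(3, Mul(-1, Pow(Add(13, -45), Rational(1, 2)))) = Add(3, Mul(-1, Pow(-32, Rational(1, 2)))) = Add(3, Mul(-1, Mul(4, I, Pow(2, Rational(1, 2))))) = Add(3, Mul(-4, I, Pow(2, Rational(1, 2)))) ≈ Add(3.0000, Mul(-5.6569, I)))
Mul(17, Add(-150, Q)) = Mul(17, Add(-150, Add(3, Mul(-4, I, Pow(2, Rational(1, 2)))))) = Mul(17, Add(-147, Mul(-4, I, Pow(2, Rational(1, 2))))) = Add(-2499, Mul(-68, I, Pow(2, Rational(1, 2))))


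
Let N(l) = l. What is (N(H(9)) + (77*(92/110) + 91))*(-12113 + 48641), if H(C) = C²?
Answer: 43176096/5 ≈ 8.6352e+6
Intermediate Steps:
(N(H(9)) + (77*(92/110) + 91))*(-12113 + 48641) = (9² + (77*(92/110) + 91))*(-12113 + 48641) = (81 + (77*(92*(1/110)) + 91))*36528 = (81 + (77*(46/55) + 91))*36528 = (81 + (322/5 + 91))*36528 = (81 + 777/5)*36528 = (1182/5)*36528 = 43176096/5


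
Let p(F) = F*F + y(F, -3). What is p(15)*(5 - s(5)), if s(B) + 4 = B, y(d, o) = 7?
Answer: 928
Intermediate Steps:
s(B) = -4 + B
p(F) = 7 + F² (p(F) = F*F + 7 = F² + 7 = 7 + F²)
p(15)*(5 - s(5)) = (7 + 15²)*(5 - (-4 + 5)) = (7 + 225)*(5 - 1*1) = 232*(5 - 1) = 232*4 = 928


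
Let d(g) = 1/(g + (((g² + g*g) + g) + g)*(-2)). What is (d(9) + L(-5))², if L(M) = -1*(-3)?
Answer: 1106704/123201 ≈ 8.9829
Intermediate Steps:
L(M) = 3
d(g) = 1/(-4*g² - 3*g) (d(g) = 1/(g + (((g² + g²) + g) + g)*(-2)) = 1/(g + ((2*g² + g) + g)*(-2)) = 1/(g + ((g + 2*g²) + g)*(-2)) = 1/(g + (2*g + 2*g²)*(-2)) = 1/(g + (-4*g - 4*g²)) = 1/(-4*g² - 3*g))
(d(9) + L(-5))² = (-1/(9*(3 + 4*9)) + 3)² = (-1*⅑/(3 + 36) + 3)² = (-1*⅑/39 + 3)² = (-1*⅑*1/39 + 3)² = (-1/351 + 3)² = (1052/351)² = 1106704/123201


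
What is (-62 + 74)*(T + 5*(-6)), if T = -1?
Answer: -372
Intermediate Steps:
(-62 + 74)*(T + 5*(-6)) = (-62 + 74)*(-1 + 5*(-6)) = 12*(-1 - 30) = 12*(-31) = -372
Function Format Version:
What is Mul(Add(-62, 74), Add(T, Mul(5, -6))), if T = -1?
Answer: -372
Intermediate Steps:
Mul(Add(-62, 74), Add(T, Mul(5, -6))) = Mul(Add(-62, 74), Add(-1, Mul(5, -6))) = Mul(12, Add(-1, -30)) = Mul(12, -31) = -372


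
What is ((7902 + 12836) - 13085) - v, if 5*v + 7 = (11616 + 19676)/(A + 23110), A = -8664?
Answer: 55284602/7223 ≈ 7654.0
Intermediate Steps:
v = -6983/7223 (v = -7/5 + ((11616 + 19676)/(-8664 + 23110))/5 = -7/5 + (31292/14446)/5 = -7/5 + (31292*(1/14446))/5 = -7/5 + (⅕)*(15646/7223) = -7/5 + 15646/36115 = -6983/7223 ≈ -0.96677)
((7902 + 12836) - 13085) - v = ((7902 + 12836) - 13085) - 1*(-6983/7223) = (20738 - 13085) + 6983/7223 = 7653 + 6983/7223 = 55284602/7223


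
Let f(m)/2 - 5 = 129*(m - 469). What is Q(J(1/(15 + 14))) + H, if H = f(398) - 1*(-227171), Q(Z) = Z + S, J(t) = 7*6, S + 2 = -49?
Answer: 208854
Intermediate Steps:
S = -51 (S = -2 - 49 = -51)
J(t) = 42
f(m) = -120992 + 258*m (f(m) = 10 + 2*(129*(m - 469)) = 10 + 2*(129*(-469 + m)) = 10 + 2*(-60501 + 129*m) = 10 + (-121002 + 258*m) = -120992 + 258*m)
Q(Z) = -51 + Z (Q(Z) = Z - 51 = -51 + Z)
H = 208863 (H = (-120992 + 258*398) - 1*(-227171) = (-120992 + 102684) + 227171 = -18308 + 227171 = 208863)
Q(J(1/(15 + 14))) + H = (-51 + 42) + 208863 = -9 + 208863 = 208854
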